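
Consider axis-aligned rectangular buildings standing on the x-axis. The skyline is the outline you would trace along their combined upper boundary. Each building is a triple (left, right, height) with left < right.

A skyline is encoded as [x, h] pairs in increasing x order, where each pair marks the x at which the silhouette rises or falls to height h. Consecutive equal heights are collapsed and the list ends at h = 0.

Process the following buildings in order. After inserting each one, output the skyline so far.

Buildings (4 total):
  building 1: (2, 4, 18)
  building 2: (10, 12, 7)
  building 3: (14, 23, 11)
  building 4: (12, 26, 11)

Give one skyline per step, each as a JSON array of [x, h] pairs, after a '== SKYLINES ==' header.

== SKYLINES ==
[[2,18],[4,0]]
[[2,18],[4,0],[10,7],[12,0]]
[[2,18],[4,0],[10,7],[12,0],[14,11],[23,0]]
[[2,18],[4,0],[10,7],[12,11],[26,0]]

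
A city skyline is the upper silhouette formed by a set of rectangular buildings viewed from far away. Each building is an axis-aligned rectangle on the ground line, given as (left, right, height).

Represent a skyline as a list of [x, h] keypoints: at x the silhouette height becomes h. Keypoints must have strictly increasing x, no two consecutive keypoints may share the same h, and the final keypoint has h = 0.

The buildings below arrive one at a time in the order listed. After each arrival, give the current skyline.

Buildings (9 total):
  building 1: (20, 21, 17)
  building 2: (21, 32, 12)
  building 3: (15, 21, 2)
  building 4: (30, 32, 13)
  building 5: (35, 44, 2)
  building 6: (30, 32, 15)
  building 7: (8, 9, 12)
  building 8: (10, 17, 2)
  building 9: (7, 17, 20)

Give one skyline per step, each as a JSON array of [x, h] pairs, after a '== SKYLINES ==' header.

== SKYLINES ==
[[20,17],[21,0]]
[[20,17],[21,12],[32,0]]
[[15,2],[20,17],[21,12],[32,0]]
[[15,2],[20,17],[21,12],[30,13],[32,0]]
[[15,2],[20,17],[21,12],[30,13],[32,0],[35,2],[44,0]]
[[15,2],[20,17],[21,12],[30,15],[32,0],[35,2],[44,0]]
[[8,12],[9,0],[15,2],[20,17],[21,12],[30,15],[32,0],[35,2],[44,0]]
[[8,12],[9,0],[10,2],[20,17],[21,12],[30,15],[32,0],[35,2],[44,0]]
[[7,20],[17,2],[20,17],[21,12],[30,15],[32,0],[35,2],[44,0]]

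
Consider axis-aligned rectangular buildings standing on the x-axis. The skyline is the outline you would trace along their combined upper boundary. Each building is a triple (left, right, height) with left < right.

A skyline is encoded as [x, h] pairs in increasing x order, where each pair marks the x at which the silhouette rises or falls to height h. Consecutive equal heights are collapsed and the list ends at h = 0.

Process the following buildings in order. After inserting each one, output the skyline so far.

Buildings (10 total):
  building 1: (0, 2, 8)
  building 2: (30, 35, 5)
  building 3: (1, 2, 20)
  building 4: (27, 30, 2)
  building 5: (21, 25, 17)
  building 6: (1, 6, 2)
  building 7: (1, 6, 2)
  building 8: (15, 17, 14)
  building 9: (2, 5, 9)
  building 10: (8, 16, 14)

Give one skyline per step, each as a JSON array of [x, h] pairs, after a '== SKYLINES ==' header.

== SKYLINES ==
[[0,8],[2,0]]
[[0,8],[2,0],[30,5],[35,0]]
[[0,8],[1,20],[2,0],[30,5],[35,0]]
[[0,8],[1,20],[2,0],[27,2],[30,5],[35,0]]
[[0,8],[1,20],[2,0],[21,17],[25,0],[27,2],[30,5],[35,0]]
[[0,8],[1,20],[2,2],[6,0],[21,17],[25,0],[27,2],[30,5],[35,0]]
[[0,8],[1,20],[2,2],[6,0],[21,17],[25,0],[27,2],[30,5],[35,0]]
[[0,8],[1,20],[2,2],[6,0],[15,14],[17,0],[21,17],[25,0],[27,2],[30,5],[35,0]]
[[0,8],[1,20],[2,9],[5,2],[6,0],[15,14],[17,0],[21,17],[25,0],[27,2],[30,5],[35,0]]
[[0,8],[1,20],[2,9],[5,2],[6,0],[8,14],[17,0],[21,17],[25,0],[27,2],[30,5],[35,0]]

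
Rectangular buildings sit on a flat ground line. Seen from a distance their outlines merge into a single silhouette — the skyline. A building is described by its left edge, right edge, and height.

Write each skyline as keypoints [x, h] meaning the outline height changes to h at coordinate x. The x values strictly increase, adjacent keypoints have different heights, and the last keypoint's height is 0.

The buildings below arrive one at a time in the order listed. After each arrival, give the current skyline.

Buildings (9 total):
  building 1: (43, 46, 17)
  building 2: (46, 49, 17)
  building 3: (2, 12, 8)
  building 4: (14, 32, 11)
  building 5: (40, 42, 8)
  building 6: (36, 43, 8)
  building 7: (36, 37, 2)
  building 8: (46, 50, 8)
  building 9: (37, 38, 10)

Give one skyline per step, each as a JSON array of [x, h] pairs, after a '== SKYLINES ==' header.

== SKYLINES ==
[[43,17],[46,0]]
[[43,17],[49,0]]
[[2,8],[12,0],[43,17],[49,0]]
[[2,8],[12,0],[14,11],[32,0],[43,17],[49,0]]
[[2,8],[12,0],[14,11],[32,0],[40,8],[42,0],[43,17],[49,0]]
[[2,8],[12,0],[14,11],[32,0],[36,8],[43,17],[49,0]]
[[2,8],[12,0],[14,11],[32,0],[36,8],[43,17],[49,0]]
[[2,8],[12,0],[14,11],[32,0],[36,8],[43,17],[49,8],[50,0]]
[[2,8],[12,0],[14,11],[32,0],[36,8],[37,10],[38,8],[43,17],[49,8],[50,0]]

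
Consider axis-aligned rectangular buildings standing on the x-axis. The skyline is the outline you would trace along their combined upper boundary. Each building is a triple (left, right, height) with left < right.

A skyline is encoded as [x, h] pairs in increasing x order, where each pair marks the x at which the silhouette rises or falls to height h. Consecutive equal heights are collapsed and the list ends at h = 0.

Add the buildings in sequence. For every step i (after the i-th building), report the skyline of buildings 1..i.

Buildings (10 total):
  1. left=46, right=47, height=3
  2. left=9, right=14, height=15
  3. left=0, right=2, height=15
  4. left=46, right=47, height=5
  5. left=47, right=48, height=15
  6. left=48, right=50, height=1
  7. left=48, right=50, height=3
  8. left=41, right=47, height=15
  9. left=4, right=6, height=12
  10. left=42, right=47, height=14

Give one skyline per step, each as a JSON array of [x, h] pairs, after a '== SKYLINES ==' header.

== SKYLINES ==
[[46,3],[47,0]]
[[9,15],[14,0],[46,3],[47,0]]
[[0,15],[2,0],[9,15],[14,0],[46,3],[47,0]]
[[0,15],[2,0],[9,15],[14,0],[46,5],[47,0]]
[[0,15],[2,0],[9,15],[14,0],[46,5],[47,15],[48,0]]
[[0,15],[2,0],[9,15],[14,0],[46,5],[47,15],[48,1],[50,0]]
[[0,15],[2,0],[9,15],[14,0],[46,5],[47,15],[48,3],[50,0]]
[[0,15],[2,0],[9,15],[14,0],[41,15],[48,3],[50,0]]
[[0,15],[2,0],[4,12],[6,0],[9,15],[14,0],[41,15],[48,3],[50,0]]
[[0,15],[2,0],[4,12],[6,0],[9,15],[14,0],[41,15],[48,3],[50,0]]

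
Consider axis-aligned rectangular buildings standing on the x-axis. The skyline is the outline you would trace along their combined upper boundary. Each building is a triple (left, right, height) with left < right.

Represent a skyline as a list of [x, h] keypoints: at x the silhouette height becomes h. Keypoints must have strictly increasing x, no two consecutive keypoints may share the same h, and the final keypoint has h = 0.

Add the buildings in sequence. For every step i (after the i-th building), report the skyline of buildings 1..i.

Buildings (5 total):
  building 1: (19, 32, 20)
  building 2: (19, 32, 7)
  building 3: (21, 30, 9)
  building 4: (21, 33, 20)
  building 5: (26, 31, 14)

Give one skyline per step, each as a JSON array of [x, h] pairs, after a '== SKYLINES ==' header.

== SKYLINES ==
[[19,20],[32,0]]
[[19,20],[32,0]]
[[19,20],[32,0]]
[[19,20],[33,0]]
[[19,20],[33,0]]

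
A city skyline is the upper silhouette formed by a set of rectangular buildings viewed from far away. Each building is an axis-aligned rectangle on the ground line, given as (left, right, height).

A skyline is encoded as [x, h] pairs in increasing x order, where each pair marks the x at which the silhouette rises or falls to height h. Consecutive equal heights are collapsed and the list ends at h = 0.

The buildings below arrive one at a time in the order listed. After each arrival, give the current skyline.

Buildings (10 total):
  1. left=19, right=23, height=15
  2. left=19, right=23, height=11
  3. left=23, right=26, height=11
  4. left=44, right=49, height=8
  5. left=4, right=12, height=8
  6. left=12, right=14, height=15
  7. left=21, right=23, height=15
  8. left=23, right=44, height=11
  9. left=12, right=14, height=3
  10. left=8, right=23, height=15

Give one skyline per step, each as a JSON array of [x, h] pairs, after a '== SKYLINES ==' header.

== SKYLINES ==
[[19,15],[23,0]]
[[19,15],[23,0]]
[[19,15],[23,11],[26,0]]
[[19,15],[23,11],[26,0],[44,8],[49,0]]
[[4,8],[12,0],[19,15],[23,11],[26,0],[44,8],[49,0]]
[[4,8],[12,15],[14,0],[19,15],[23,11],[26,0],[44,8],[49,0]]
[[4,8],[12,15],[14,0],[19,15],[23,11],[26,0],[44,8],[49,0]]
[[4,8],[12,15],[14,0],[19,15],[23,11],[44,8],[49,0]]
[[4,8],[12,15],[14,0],[19,15],[23,11],[44,8],[49,0]]
[[4,8],[8,15],[23,11],[44,8],[49,0]]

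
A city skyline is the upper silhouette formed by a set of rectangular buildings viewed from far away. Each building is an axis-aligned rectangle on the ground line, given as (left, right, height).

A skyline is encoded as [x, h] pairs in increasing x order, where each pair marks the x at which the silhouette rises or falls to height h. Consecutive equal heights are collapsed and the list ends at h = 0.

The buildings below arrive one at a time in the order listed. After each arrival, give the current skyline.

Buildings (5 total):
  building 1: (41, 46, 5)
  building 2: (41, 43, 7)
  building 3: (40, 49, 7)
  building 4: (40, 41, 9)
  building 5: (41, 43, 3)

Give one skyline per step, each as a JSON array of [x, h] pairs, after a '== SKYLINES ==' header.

== SKYLINES ==
[[41,5],[46,0]]
[[41,7],[43,5],[46,0]]
[[40,7],[49,0]]
[[40,9],[41,7],[49,0]]
[[40,9],[41,7],[49,0]]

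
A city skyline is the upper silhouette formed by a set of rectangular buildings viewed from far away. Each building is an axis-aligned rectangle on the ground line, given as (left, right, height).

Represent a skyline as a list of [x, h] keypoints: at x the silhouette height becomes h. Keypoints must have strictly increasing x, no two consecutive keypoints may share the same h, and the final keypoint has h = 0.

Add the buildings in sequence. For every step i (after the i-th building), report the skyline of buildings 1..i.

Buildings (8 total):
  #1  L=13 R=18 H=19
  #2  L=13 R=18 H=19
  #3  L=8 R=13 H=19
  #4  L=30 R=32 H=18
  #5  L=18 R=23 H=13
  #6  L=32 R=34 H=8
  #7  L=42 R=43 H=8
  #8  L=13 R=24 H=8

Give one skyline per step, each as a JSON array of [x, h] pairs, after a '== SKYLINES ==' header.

== SKYLINES ==
[[13,19],[18,0]]
[[13,19],[18,0]]
[[8,19],[18,0]]
[[8,19],[18,0],[30,18],[32,0]]
[[8,19],[18,13],[23,0],[30,18],[32,0]]
[[8,19],[18,13],[23,0],[30,18],[32,8],[34,0]]
[[8,19],[18,13],[23,0],[30,18],[32,8],[34,0],[42,8],[43,0]]
[[8,19],[18,13],[23,8],[24,0],[30,18],[32,8],[34,0],[42,8],[43,0]]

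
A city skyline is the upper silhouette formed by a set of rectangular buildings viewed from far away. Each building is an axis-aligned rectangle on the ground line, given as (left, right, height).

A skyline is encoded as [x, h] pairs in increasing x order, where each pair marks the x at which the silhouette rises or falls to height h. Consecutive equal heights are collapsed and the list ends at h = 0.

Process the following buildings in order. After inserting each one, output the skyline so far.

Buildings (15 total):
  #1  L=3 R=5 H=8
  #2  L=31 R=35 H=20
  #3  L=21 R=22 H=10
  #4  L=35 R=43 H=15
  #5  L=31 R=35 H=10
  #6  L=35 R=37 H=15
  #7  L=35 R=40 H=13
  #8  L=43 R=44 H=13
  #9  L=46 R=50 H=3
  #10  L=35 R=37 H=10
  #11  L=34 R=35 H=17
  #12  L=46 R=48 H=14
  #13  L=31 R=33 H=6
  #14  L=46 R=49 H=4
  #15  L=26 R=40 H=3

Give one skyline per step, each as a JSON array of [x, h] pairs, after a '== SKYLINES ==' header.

== SKYLINES ==
[[3,8],[5,0]]
[[3,8],[5,0],[31,20],[35,0]]
[[3,8],[5,0],[21,10],[22,0],[31,20],[35,0]]
[[3,8],[5,0],[21,10],[22,0],[31,20],[35,15],[43,0]]
[[3,8],[5,0],[21,10],[22,0],[31,20],[35,15],[43,0]]
[[3,8],[5,0],[21,10],[22,0],[31,20],[35,15],[43,0]]
[[3,8],[5,0],[21,10],[22,0],[31,20],[35,15],[43,0]]
[[3,8],[5,0],[21,10],[22,0],[31,20],[35,15],[43,13],[44,0]]
[[3,8],[5,0],[21,10],[22,0],[31,20],[35,15],[43,13],[44,0],[46,3],[50,0]]
[[3,8],[5,0],[21,10],[22,0],[31,20],[35,15],[43,13],[44,0],[46,3],[50,0]]
[[3,8],[5,0],[21,10],[22,0],[31,20],[35,15],[43,13],[44,0],[46,3],[50,0]]
[[3,8],[5,0],[21,10],[22,0],[31,20],[35,15],[43,13],[44,0],[46,14],[48,3],[50,0]]
[[3,8],[5,0],[21,10],[22,0],[31,20],[35,15],[43,13],[44,0],[46,14],[48,3],[50,0]]
[[3,8],[5,0],[21,10],[22,0],[31,20],[35,15],[43,13],[44,0],[46,14],[48,4],[49,3],[50,0]]
[[3,8],[5,0],[21,10],[22,0],[26,3],[31,20],[35,15],[43,13],[44,0],[46,14],[48,4],[49,3],[50,0]]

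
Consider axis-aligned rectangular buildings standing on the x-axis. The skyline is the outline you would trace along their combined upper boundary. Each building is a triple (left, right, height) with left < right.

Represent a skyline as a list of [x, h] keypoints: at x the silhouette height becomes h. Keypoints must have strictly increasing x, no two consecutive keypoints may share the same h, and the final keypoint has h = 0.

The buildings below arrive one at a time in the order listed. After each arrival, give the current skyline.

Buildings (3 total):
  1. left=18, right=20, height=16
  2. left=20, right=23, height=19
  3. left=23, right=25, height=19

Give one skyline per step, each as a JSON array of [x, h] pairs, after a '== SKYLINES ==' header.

== SKYLINES ==
[[18,16],[20,0]]
[[18,16],[20,19],[23,0]]
[[18,16],[20,19],[25,0]]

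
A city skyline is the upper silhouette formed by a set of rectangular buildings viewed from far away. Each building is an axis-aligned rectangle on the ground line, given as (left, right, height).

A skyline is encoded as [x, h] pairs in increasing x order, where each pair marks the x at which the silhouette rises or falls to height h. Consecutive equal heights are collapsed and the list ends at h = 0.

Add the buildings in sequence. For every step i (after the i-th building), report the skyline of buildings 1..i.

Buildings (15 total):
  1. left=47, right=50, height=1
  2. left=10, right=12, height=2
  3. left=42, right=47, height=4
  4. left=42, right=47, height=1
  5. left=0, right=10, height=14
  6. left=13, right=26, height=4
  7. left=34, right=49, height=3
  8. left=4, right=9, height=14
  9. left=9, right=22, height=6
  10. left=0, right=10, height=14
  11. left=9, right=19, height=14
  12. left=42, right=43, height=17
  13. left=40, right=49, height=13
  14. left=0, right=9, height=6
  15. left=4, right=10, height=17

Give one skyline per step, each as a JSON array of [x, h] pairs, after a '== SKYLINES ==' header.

== SKYLINES ==
[[47,1],[50,0]]
[[10,2],[12,0],[47,1],[50,0]]
[[10,2],[12,0],[42,4],[47,1],[50,0]]
[[10,2],[12,0],[42,4],[47,1],[50,0]]
[[0,14],[10,2],[12,0],[42,4],[47,1],[50,0]]
[[0,14],[10,2],[12,0],[13,4],[26,0],[42,4],[47,1],[50,0]]
[[0,14],[10,2],[12,0],[13,4],[26,0],[34,3],[42,4],[47,3],[49,1],[50,0]]
[[0,14],[10,2],[12,0],[13,4],[26,0],[34,3],[42,4],[47,3],[49,1],[50,0]]
[[0,14],[10,6],[22,4],[26,0],[34,3],[42,4],[47,3],[49,1],[50,0]]
[[0,14],[10,6],[22,4],[26,0],[34,3],[42,4],[47,3],[49,1],[50,0]]
[[0,14],[19,6],[22,4],[26,0],[34,3],[42,4],[47,3],[49,1],[50,0]]
[[0,14],[19,6],[22,4],[26,0],[34,3],[42,17],[43,4],[47,3],[49,1],[50,0]]
[[0,14],[19,6],[22,4],[26,0],[34,3],[40,13],[42,17],[43,13],[49,1],[50,0]]
[[0,14],[19,6],[22,4],[26,0],[34,3],[40,13],[42,17],[43,13],[49,1],[50,0]]
[[0,14],[4,17],[10,14],[19,6],[22,4],[26,0],[34,3],[40,13],[42,17],[43,13],[49,1],[50,0]]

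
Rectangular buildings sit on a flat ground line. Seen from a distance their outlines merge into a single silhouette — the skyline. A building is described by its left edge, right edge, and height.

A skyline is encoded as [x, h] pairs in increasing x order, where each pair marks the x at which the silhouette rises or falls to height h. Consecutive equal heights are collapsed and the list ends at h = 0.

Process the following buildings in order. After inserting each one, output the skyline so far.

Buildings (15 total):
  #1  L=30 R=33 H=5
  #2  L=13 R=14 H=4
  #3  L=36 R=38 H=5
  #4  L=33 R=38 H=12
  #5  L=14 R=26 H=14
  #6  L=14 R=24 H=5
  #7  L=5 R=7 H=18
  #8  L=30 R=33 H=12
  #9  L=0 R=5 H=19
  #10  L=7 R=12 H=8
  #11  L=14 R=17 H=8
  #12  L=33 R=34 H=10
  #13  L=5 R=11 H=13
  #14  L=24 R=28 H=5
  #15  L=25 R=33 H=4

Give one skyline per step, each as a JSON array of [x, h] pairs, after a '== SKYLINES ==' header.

== SKYLINES ==
[[30,5],[33,0]]
[[13,4],[14,0],[30,5],[33,0]]
[[13,4],[14,0],[30,5],[33,0],[36,5],[38,0]]
[[13,4],[14,0],[30,5],[33,12],[38,0]]
[[13,4],[14,14],[26,0],[30,5],[33,12],[38,0]]
[[13,4],[14,14],[26,0],[30,5],[33,12],[38,0]]
[[5,18],[7,0],[13,4],[14,14],[26,0],[30,5],[33,12],[38,0]]
[[5,18],[7,0],[13,4],[14,14],[26,0],[30,12],[38,0]]
[[0,19],[5,18],[7,0],[13,4],[14,14],[26,0],[30,12],[38,0]]
[[0,19],[5,18],[7,8],[12,0],[13,4],[14,14],[26,0],[30,12],[38,0]]
[[0,19],[5,18],[7,8],[12,0],[13,4],[14,14],[26,0],[30,12],[38,0]]
[[0,19],[5,18],[7,8],[12,0],[13,4],[14,14],[26,0],[30,12],[38,0]]
[[0,19],[5,18],[7,13],[11,8],[12,0],[13,4],[14,14],[26,0],[30,12],[38,0]]
[[0,19],[5,18],[7,13],[11,8],[12,0],[13,4],[14,14],[26,5],[28,0],[30,12],[38,0]]
[[0,19],[5,18],[7,13],[11,8],[12,0],[13,4],[14,14],[26,5],[28,4],[30,12],[38,0]]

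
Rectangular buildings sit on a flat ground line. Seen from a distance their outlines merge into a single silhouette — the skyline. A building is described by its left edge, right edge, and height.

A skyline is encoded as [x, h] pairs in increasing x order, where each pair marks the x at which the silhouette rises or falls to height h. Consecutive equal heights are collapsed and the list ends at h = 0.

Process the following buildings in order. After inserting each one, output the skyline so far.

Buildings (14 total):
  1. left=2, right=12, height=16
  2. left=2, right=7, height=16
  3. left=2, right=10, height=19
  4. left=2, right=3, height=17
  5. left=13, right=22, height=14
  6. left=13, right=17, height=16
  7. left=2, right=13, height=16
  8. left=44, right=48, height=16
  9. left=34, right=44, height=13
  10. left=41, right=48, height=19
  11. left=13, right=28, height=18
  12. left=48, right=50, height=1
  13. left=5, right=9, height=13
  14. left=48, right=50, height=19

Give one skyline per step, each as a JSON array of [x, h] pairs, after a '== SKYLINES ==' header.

== SKYLINES ==
[[2,16],[12,0]]
[[2,16],[12,0]]
[[2,19],[10,16],[12,0]]
[[2,19],[10,16],[12,0]]
[[2,19],[10,16],[12,0],[13,14],[22,0]]
[[2,19],[10,16],[12,0],[13,16],[17,14],[22,0]]
[[2,19],[10,16],[17,14],[22,0]]
[[2,19],[10,16],[17,14],[22,0],[44,16],[48,0]]
[[2,19],[10,16],[17,14],[22,0],[34,13],[44,16],[48,0]]
[[2,19],[10,16],[17,14],[22,0],[34,13],[41,19],[48,0]]
[[2,19],[10,16],[13,18],[28,0],[34,13],[41,19],[48,0]]
[[2,19],[10,16],[13,18],[28,0],[34,13],[41,19],[48,1],[50,0]]
[[2,19],[10,16],[13,18],[28,0],[34,13],[41,19],[48,1],[50,0]]
[[2,19],[10,16],[13,18],[28,0],[34,13],[41,19],[50,0]]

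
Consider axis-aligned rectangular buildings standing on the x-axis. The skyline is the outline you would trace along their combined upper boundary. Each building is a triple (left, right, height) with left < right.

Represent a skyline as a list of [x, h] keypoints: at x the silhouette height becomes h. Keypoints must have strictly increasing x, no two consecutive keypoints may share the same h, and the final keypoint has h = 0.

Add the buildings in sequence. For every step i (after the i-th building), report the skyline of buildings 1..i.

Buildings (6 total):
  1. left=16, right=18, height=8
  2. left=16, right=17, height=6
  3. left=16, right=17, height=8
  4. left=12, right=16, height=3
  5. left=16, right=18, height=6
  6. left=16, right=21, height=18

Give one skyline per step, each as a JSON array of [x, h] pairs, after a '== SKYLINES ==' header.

== SKYLINES ==
[[16,8],[18,0]]
[[16,8],[18,0]]
[[16,8],[18,0]]
[[12,3],[16,8],[18,0]]
[[12,3],[16,8],[18,0]]
[[12,3],[16,18],[21,0]]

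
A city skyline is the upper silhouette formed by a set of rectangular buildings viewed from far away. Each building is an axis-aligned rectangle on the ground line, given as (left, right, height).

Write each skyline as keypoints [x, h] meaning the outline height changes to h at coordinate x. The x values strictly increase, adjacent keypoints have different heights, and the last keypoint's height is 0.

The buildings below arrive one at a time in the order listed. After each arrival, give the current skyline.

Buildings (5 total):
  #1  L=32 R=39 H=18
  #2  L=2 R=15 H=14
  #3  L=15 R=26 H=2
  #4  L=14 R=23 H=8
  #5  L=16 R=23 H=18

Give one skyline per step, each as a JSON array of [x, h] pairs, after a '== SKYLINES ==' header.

== SKYLINES ==
[[32,18],[39,0]]
[[2,14],[15,0],[32,18],[39,0]]
[[2,14],[15,2],[26,0],[32,18],[39,0]]
[[2,14],[15,8],[23,2],[26,0],[32,18],[39,0]]
[[2,14],[15,8],[16,18],[23,2],[26,0],[32,18],[39,0]]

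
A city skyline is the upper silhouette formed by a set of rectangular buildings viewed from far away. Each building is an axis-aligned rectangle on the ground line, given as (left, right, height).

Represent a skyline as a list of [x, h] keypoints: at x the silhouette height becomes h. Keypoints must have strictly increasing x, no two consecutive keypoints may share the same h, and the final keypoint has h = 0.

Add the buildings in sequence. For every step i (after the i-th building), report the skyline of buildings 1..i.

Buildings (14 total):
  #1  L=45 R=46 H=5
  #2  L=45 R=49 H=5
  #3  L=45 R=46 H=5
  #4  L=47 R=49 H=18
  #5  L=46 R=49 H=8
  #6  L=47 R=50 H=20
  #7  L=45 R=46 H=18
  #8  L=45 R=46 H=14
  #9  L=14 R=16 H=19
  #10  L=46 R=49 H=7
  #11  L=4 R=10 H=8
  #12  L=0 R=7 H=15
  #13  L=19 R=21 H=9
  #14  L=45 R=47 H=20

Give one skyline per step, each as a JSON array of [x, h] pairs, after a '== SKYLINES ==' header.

== SKYLINES ==
[[45,5],[46,0]]
[[45,5],[49,0]]
[[45,5],[49,0]]
[[45,5],[47,18],[49,0]]
[[45,5],[46,8],[47,18],[49,0]]
[[45,5],[46,8],[47,20],[50,0]]
[[45,18],[46,8],[47,20],[50,0]]
[[45,18],[46,8],[47,20],[50,0]]
[[14,19],[16,0],[45,18],[46,8],[47,20],[50,0]]
[[14,19],[16,0],[45,18],[46,8],[47,20],[50,0]]
[[4,8],[10,0],[14,19],[16,0],[45,18],[46,8],[47,20],[50,0]]
[[0,15],[7,8],[10,0],[14,19],[16,0],[45,18],[46,8],[47,20],[50,0]]
[[0,15],[7,8],[10,0],[14,19],[16,0],[19,9],[21,0],[45,18],[46,8],[47,20],[50,0]]
[[0,15],[7,8],[10,0],[14,19],[16,0],[19,9],[21,0],[45,20],[50,0]]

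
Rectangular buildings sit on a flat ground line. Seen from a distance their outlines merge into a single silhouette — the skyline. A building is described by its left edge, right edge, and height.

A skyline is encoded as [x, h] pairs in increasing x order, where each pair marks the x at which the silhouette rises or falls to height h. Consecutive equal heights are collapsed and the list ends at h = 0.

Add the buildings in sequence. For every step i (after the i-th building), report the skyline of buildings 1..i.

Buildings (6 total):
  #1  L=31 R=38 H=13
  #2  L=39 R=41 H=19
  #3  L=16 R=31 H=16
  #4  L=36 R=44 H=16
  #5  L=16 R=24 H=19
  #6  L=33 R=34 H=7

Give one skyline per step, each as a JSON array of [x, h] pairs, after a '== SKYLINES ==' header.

== SKYLINES ==
[[31,13],[38,0]]
[[31,13],[38,0],[39,19],[41,0]]
[[16,16],[31,13],[38,0],[39,19],[41,0]]
[[16,16],[31,13],[36,16],[39,19],[41,16],[44,0]]
[[16,19],[24,16],[31,13],[36,16],[39,19],[41,16],[44,0]]
[[16,19],[24,16],[31,13],[36,16],[39,19],[41,16],[44,0]]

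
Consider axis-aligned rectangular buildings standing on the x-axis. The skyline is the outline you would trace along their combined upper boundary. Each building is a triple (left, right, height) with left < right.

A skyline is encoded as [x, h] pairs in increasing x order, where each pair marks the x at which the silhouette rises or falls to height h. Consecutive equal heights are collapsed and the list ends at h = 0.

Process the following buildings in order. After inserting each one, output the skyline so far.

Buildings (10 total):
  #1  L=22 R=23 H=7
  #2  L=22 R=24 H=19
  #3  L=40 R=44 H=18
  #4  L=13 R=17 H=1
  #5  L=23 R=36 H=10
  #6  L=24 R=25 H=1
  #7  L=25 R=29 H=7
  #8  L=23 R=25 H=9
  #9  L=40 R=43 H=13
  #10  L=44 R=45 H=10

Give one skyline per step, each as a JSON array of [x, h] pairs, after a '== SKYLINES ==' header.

== SKYLINES ==
[[22,7],[23,0]]
[[22,19],[24,0]]
[[22,19],[24,0],[40,18],[44,0]]
[[13,1],[17,0],[22,19],[24,0],[40,18],[44,0]]
[[13,1],[17,0],[22,19],[24,10],[36,0],[40,18],[44,0]]
[[13,1],[17,0],[22,19],[24,10],[36,0],[40,18],[44,0]]
[[13,1],[17,0],[22,19],[24,10],[36,0],[40,18],[44,0]]
[[13,1],[17,0],[22,19],[24,10],[36,0],[40,18],[44,0]]
[[13,1],[17,0],[22,19],[24,10],[36,0],[40,18],[44,0]]
[[13,1],[17,0],[22,19],[24,10],[36,0],[40,18],[44,10],[45,0]]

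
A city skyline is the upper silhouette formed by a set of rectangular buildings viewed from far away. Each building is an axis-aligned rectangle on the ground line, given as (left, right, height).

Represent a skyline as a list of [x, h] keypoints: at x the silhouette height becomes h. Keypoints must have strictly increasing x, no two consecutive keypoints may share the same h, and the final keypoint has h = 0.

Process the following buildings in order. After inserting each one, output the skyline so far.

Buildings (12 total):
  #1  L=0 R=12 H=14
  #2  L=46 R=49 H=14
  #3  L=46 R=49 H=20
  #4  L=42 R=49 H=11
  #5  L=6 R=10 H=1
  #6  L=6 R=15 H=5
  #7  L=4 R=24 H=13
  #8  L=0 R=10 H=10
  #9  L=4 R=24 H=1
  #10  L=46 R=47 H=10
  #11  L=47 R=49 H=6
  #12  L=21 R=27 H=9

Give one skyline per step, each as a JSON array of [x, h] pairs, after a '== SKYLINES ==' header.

== SKYLINES ==
[[0,14],[12,0]]
[[0,14],[12,0],[46,14],[49,0]]
[[0,14],[12,0],[46,20],[49,0]]
[[0,14],[12,0],[42,11],[46,20],[49,0]]
[[0,14],[12,0],[42,11],[46,20],[49,0]]
[[0,14],[12,5],[15,0],[42,11],[46,20],[49,0]]
[[0,14],[12,13],[24,0],[42,11],[46,20],[49,0]]
[[0,14],[12,13],[24,0],[42,11],[46,20],[49,0]]
[[0,14],[12,13],[24,0],[42,11],[46,20],[49,0]]
[[0,14],[12,13],[24,0],[42,11],[46,20],[49,0]]
[[0,14],[12,13],[24,0],[42,11],[46,20],[49,0]]
[[0,14],[12,13],[24,9],[27,0],[42,11],[46,20],[49,0]]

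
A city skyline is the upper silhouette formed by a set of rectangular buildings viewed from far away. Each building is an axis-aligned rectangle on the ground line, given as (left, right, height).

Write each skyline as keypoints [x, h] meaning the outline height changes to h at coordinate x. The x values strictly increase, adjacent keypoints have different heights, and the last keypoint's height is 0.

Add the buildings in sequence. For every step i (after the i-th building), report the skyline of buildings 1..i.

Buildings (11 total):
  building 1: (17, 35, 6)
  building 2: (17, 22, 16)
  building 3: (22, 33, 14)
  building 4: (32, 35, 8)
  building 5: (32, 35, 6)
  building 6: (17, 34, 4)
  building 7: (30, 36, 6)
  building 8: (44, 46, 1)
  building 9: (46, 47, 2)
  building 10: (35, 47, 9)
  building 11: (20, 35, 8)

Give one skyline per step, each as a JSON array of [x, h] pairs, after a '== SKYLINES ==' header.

== SKYLINES ==
[[17,6],[35,0]]
[[17,16],[22,6],[35,0]]
[[17,16],[22,14],[33,6],[35,0]]
[[17,16],[22,14],[33,8],[35,0]]
[[17,16],[22,14],[33,8],[35,0]]
[[17,16],[22,14],[33,8],[35,0]]
[[17,16],[22,14],[33,8],[35,6],[36,0]]
[[17,16],[22,14],[33,8],[35,6],[36,0],[44,1],[46,0]]
[[17,16],[22,14],[33,8],[35,6],[36,0],[44,1],[46,2],[47,0]]
[[17,16],[22,14],[33,8],[35,9],[47,0]]
[[17,16],[22,14],[33,8],[35,9],[47,0]]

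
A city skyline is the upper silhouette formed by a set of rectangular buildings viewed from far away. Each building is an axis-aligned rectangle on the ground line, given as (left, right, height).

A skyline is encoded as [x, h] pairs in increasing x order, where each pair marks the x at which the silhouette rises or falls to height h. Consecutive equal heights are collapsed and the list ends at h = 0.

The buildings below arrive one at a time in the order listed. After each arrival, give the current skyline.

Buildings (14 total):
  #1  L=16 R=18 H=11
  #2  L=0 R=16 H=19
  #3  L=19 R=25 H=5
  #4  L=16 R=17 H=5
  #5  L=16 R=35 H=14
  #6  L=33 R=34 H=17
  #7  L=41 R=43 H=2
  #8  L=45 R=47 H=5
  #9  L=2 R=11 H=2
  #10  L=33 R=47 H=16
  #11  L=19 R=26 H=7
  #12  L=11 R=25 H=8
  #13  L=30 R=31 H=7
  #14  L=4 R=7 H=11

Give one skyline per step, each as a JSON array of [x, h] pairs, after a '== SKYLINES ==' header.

== SKYLINES ==
[[16,11],[18,0]]
[[0,19],[16,11],[18,0]]
[[0,19],[16,11],[18,0],[19,5],[25,0]]
[[0,19],[16,11],[18,0],[19,5],[25,0]]
[[0,19],[16,14],[35,0]]
[[0,19],[16,14],[33,17],[34,14],[35,0]]
[[0,19],[16,14],[33,17],[34,14],[35,0],[41,2],[43,0]]
[[0,19],[16,14],[33,17],[34,14],[35,0],[41,2],[43,0],[45,5],[47,0]]
[[0,19],[16,14],[33,17],[34,14],[35,0],[41,2],[43,0],[45,5],[47,0]]
[[0,19],[16,14],[33,17],[34,16],[47,0]]
[[0,19],[16,14],[33,17],[34,16],[47,0]]
[[0,19],[16,14],[33,17],[34,16],[47,0]]
[[0,19],[16,14],[33,17],[34,16],[47,0]]
[[0,19],[16,14],[33,17],[34,16],[47,0]]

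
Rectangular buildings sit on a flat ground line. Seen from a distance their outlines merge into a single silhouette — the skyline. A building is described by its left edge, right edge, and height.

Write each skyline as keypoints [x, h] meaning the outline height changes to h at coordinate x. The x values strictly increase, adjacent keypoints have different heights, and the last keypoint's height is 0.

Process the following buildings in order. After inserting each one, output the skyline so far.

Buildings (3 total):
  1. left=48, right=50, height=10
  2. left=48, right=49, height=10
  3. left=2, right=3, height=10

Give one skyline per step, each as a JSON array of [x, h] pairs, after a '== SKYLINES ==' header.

== SKYLINES ==
[[48,10],[50,0]]
[[48,10],[50,0]]
[[2,10],[3,0],[48,10],[50,0]]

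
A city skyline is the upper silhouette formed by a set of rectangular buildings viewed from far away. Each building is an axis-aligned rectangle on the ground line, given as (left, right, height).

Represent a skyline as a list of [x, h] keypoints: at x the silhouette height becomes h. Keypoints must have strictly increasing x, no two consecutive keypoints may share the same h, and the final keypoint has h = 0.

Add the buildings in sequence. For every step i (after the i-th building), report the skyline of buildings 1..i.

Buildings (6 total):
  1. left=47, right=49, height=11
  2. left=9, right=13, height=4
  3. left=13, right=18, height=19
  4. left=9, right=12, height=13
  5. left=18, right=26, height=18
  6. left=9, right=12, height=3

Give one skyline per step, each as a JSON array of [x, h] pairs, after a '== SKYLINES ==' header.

== SKYLINES ==
[[47,11],[49,0]]
[[9,4],[13,0],[47,11],[49,0]]
[[9,4],[13,19],[18,0],[47,11],[49,0]]
[[9,13],[12,4],[13,19],[18,0],[47,11],[49,0]]
[[9,13],[12,4],[13,19],[18,18],[26,0],[47,11],[49,0]]
[[9,13],[12,4],[13,19],[18,18],[26,0],[47,11],[49,0]]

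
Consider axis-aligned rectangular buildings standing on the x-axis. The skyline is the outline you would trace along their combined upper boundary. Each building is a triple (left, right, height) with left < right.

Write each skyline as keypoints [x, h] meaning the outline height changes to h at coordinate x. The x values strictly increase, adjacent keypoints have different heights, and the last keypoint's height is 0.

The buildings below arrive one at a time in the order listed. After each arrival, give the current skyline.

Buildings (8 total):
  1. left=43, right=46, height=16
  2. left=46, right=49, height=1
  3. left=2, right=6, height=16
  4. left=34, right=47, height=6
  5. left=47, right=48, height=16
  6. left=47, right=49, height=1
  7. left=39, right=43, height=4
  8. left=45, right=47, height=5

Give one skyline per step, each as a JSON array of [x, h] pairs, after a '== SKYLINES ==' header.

== SKYLINES ==
[[43,16],[46,0]]
[[43,16],[46,1],[49,0]]
[[2,16],[6,0],[43,16],[46,1],[49,0]]
[[2,16],[6,0],[34,6],[43,16],[46,6],[47,1],[49,0]]
[[2,16],[6,0],[34,6],[43,16],[46,6],[47,16],[48,1],[49,0]]
[[2,16],[6,0],[34,6],[43,16],[46,6],[47,16],[48,1],[49,0]]
[[2,16],[6,0],[34,6],[43,16],[46,6],[47,16],[48,1],[49,0]]
[[2,16],[6,0],[34,6],[43,16],[46,6],[47,16],[48,1],[49,0]]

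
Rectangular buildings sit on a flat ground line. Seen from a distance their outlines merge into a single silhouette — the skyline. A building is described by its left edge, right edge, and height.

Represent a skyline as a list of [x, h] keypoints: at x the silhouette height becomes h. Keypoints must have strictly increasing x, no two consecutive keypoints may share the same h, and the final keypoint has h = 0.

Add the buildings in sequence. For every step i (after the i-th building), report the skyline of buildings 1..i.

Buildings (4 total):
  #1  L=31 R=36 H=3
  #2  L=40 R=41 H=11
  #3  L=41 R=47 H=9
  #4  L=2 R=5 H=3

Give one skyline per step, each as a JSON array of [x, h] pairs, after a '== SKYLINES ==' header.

== SKYLINES ==
[[31,3],[36,0]]
[[31,3],[36,0],[40,11],[41,0]]
[[31,3],[36,0],[40,11],[41,9],[47,0]]
[[2,3],[5,0],[31,3],[36,0],[40,11],[41,9],[47,0]]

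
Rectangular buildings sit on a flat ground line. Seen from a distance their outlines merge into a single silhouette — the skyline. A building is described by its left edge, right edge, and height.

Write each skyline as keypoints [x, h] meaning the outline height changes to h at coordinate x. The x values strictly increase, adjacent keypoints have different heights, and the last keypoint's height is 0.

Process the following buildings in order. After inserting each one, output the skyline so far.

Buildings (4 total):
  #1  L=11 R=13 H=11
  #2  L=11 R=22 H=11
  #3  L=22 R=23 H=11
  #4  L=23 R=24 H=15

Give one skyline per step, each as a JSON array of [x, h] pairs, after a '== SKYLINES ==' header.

== SKYLINES ==
[[11,11],[13,0]]
[[11,11],[22,0]]
[[11,11],[23,0]]
[[11,11],[23,15],[24,0]]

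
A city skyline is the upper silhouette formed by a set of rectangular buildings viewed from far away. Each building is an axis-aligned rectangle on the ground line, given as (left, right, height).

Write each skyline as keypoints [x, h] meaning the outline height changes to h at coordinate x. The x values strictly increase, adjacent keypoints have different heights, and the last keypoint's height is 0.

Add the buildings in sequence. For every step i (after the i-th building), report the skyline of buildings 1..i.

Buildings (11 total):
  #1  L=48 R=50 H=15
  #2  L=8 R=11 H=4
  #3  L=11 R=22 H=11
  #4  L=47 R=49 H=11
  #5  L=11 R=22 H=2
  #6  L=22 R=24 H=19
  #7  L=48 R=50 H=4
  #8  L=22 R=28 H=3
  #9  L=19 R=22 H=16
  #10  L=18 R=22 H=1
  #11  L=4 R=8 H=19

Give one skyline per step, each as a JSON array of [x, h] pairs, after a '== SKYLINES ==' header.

== SKYLINES ==
[[48,15],[50,0]]
[[8,4],[11,0],[48,15],[50,0]]
[[8,4],[11,11],[22,0],[48,15],[50,0]]
[[8,4],[11,11],[22,0],[47,11],[48,15],[50,0]]
[[8,4],[11,11],[22,0],[47,11],[48,15],[50,0]]
[[8,4],[11,11],[22,19],[24,0],[47,11],[48,15],[50,0]]
[[8,4],[11,11],[22,19],[24,0],[47,11],[48,15],[50,0]]
[[8,4],[11,11],[22,19],[24,3],[28,0],[47,11],[48,15],[50,0]]
[[8,4],[11,11],[19,16],[22,19],[24,3],[28,0],[47,11],[48,15],[50,0]]
[[8,4],[11,11],[19,16],[22,19],[24,3],[28,0],[47,11],[48,15],[50,0]]
[[4,19],[8,4],[11,11],[19,16],[22,19],[24,3],[28,0],[47,11],[48,15],[50,0]]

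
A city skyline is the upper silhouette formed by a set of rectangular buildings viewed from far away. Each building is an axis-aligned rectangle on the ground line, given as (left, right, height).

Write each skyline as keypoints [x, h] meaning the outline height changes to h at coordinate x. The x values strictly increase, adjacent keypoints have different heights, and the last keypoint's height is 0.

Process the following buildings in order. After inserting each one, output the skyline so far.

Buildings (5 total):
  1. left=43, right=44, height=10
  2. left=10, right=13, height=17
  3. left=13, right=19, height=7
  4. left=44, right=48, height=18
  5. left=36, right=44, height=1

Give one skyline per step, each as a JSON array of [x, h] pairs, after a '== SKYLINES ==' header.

== SKYLINES ==
[[43,10],[44,0]]
[[10,17],[13,0],[43,10],[44,0]]
[[10,17],[13,7],[19,0],[43,10],[44,0]]
[[10,17],[13,7],[19,0],[43,10],[44,18],[48,0]]
[[10,17],[13,7],[19,0],[36,1],[43,10],[44,18],[48,0]]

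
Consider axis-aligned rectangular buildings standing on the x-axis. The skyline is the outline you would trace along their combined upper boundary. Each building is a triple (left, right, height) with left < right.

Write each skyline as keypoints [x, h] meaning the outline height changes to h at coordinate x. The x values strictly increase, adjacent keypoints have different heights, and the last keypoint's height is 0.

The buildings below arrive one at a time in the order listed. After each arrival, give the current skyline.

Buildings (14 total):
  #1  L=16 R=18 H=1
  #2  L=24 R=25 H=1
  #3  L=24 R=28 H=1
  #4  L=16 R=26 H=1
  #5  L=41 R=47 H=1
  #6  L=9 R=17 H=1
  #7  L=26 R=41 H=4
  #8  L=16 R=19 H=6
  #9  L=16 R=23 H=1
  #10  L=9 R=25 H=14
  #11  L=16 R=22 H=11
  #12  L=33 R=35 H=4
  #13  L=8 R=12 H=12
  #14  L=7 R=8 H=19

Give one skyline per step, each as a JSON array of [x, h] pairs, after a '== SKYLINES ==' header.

== SKYLINES ==
[[16,1],[18,0]]
[[16,1],[18,0],[24,1],[25,0]]
[[16,1],[18,0],[24,1],[28,0]]
[[16,1],[28,0]]
[[16,1],[28,0],[41,1],[47,0]]
[[9,1],[28,0],[41,1],[47,0]]
[[9,1],[26,4],[41,1],[47,0]]
[[9,1],[16,6],[19,1],[26,4],[41,1],[47,0]]
[[9,1],[16,6],[19,1],[26,4],[41,1],[47,0]]
[[9,14],[25,1],[26,4],[41,1],[47,0]]
[[9,14],[25,1],[26,4],[41,1],[47,0]]
[[9,14],[25,1],[26,4],[41,1],[47,0]]
[[8,12],[9,14],[25,1],[26,4],[41,1],[47,0]]
[[7,19],[8,12],[9,14],[25,1],[26,4],[41,1],[47,0]]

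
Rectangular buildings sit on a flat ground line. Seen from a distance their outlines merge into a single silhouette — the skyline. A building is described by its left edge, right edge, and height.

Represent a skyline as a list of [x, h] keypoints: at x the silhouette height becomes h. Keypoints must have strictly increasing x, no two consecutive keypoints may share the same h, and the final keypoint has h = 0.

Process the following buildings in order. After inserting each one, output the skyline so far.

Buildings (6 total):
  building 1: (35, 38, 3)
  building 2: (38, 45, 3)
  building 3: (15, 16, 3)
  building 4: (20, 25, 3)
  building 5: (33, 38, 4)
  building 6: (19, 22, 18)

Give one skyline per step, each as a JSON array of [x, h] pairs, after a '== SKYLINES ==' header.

== SKYLINES ==
[[35,3],[38,0]]
[[35,3],[45,0]]
[[15,3],[16,0],[35,3],[45,0]]
[[15,3],[16,0],[20,3],[25,0],[35,3],[45,0]]
[[15,3],[16,0],[20,3],[25,0],[33,4],[38,3],[45,0]]
[[15,3],[16,0],[19,18],[22,3],[25,0],[33,4],[38,3],[45,0]]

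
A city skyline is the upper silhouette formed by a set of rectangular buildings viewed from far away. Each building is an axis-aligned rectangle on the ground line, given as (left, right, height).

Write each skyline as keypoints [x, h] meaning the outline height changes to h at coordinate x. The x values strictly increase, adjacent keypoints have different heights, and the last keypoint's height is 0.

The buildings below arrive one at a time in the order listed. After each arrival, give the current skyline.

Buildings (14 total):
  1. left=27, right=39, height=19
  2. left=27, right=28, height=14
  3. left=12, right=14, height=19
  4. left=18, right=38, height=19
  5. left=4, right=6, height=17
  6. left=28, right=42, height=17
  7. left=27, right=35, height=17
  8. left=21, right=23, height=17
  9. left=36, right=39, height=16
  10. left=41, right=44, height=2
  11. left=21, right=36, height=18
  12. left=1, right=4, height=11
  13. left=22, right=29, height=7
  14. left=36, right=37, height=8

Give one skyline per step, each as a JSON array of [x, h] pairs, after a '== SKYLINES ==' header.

== SKYLINES ==
[[27,19],[39,0]]
[[27,19],[39,0]]
[[12,19],[14,0],[27,19],[39,0]]
[[12,19],[14,0],[18,19],[39,0]]
[[4,17],[6,0],[12,19],[14,0],[18,19],[39,0]]
[[4,17],[6,0],[12,19],[14,0],[18,19],[39,17],[42,0]]
[[4,17],[6,0],[12,19],[14,0],[18,19],[39,17],[42,0]]
[[4,17],[6,0],[12,19],[14,0],[18,19],[39,17],[42,0]]
[[4,17],[6,0],[12,19],[14,0],[18,19],[39,17],[42,0]]
[[4,17],[6,0],[12,19],[14,0],[18,19],[39,17],[42,2],[44,0]]
[[4,17],[6,0],[12,19],[14,0],[18,19],[39,17],[42,2],[44,0]]
[[1,11],[4,17],[6,0],[12,19],[14,0],[18,19],[39,17],[42,2],[44,0]]
[[1,11],[4,17],[6,0],[12,19],[14,0],[18,19],[39,17],[42,2],[44,0]]
[[1,11],[4,17],[6,0],[12,19],[14,0],[18,19],[39,17],[42,2],[44,0]]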